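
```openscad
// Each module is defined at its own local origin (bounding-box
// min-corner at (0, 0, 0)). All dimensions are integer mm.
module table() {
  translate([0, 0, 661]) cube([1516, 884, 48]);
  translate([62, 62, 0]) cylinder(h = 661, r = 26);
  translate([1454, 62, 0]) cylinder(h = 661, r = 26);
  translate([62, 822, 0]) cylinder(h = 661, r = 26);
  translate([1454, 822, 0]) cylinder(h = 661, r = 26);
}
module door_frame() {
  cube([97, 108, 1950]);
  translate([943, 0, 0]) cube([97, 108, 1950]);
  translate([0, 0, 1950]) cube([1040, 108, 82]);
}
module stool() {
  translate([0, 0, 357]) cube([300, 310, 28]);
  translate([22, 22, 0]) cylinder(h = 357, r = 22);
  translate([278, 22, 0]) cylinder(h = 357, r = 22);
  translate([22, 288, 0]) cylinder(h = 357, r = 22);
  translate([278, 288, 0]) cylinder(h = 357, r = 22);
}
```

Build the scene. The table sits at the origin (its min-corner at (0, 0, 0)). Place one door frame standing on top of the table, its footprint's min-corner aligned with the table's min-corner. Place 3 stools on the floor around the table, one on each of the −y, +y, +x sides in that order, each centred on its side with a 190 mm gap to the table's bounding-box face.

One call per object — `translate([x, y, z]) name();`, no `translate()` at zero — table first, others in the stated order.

table();
translate([0, 0, 709]) door_frame();
translate([608, -500, 0]) stool();
translate([608, 1074, 0]) stool();
translate([1706, 287, 0]) stool();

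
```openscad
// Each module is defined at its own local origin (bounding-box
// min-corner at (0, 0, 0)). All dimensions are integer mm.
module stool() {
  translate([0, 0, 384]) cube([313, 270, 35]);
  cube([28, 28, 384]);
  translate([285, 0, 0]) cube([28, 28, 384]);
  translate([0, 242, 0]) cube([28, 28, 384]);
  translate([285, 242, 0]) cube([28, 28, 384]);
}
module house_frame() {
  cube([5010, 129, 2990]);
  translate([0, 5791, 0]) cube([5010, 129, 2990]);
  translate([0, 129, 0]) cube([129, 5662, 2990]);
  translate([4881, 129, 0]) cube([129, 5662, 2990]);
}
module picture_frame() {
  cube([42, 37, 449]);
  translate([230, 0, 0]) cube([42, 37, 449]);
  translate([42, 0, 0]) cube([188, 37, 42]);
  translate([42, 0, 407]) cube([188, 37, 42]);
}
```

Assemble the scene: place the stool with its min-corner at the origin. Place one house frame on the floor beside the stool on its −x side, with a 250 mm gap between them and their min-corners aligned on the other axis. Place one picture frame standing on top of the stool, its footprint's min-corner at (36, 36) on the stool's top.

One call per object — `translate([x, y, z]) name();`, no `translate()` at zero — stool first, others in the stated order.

stool();
translate([-5260, 0, 0]) house_frame();
translate([36, 36, 419]) picture_frame();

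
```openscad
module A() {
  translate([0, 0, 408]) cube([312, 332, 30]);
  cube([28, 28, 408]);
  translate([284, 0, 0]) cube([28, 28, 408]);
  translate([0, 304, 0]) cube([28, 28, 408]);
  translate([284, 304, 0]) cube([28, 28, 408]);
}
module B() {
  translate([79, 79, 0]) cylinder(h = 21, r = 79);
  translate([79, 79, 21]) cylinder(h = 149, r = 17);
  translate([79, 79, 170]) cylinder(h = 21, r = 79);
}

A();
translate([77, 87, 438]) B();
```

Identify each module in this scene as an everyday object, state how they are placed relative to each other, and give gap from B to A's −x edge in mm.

The spool's min-x is at 77; the stool's min-x is 0; gap = 77 mm.

A is a stool. B is a spool. The spool is on top of the stool, centred. The gap from the spool to the stool's −x edge is 77 mm.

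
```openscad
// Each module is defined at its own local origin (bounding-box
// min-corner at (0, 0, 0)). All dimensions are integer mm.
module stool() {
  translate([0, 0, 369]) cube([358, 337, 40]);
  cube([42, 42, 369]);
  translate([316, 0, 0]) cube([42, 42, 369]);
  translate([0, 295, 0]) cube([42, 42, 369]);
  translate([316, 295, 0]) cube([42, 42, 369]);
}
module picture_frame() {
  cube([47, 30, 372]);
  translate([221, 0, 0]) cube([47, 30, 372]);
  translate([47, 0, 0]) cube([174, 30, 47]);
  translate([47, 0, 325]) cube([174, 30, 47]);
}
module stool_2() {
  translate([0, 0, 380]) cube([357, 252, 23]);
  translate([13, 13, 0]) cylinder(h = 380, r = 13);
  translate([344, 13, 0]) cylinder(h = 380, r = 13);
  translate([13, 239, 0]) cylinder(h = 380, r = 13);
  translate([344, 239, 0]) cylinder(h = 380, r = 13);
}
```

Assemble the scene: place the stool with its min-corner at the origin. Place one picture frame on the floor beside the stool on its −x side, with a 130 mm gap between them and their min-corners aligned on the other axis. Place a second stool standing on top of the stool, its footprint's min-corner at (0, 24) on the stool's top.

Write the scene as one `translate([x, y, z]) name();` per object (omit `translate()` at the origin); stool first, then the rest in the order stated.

stool();
translate([-398, 0, 0]) picture_frame();
translate([0, 24, 409]) stool_2();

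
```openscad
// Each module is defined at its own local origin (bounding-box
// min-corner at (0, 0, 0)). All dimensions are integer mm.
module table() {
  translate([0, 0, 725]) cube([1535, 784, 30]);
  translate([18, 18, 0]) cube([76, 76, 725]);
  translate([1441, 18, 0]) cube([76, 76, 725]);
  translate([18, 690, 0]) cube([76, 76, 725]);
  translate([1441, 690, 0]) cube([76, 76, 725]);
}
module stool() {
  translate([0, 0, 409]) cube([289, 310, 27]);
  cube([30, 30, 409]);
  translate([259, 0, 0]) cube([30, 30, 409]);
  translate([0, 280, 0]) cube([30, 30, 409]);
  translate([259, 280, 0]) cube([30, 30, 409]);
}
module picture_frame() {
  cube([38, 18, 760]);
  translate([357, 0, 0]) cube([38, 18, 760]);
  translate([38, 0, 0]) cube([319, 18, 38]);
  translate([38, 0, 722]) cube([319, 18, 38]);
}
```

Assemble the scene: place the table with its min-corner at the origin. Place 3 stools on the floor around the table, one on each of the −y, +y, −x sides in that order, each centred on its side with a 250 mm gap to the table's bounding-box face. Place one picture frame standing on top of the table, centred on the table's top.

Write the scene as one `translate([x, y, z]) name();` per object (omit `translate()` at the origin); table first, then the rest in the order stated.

table();
translate([623, -560, 0]) stool();
translate([623, 1034, 0]) stool();
translate([-539, 237, 0]) stool();
translate([570, 383, 755]) picture_frame();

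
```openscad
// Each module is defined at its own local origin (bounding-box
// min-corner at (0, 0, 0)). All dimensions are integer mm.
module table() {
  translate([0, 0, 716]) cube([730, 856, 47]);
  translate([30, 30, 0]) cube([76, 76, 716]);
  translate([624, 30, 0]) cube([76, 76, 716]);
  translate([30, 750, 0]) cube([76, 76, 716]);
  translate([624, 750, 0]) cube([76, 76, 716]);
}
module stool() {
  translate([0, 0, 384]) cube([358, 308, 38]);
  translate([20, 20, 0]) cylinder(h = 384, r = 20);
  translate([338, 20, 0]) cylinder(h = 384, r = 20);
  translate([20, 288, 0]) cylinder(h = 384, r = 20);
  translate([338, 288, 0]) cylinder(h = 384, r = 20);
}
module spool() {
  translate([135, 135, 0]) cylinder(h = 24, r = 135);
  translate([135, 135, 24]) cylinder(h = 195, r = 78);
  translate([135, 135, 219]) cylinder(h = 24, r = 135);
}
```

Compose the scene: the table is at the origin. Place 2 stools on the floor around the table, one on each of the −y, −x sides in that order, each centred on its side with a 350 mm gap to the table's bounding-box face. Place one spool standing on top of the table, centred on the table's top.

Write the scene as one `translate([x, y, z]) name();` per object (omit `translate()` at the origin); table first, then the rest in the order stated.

table();
translate([186, -658, 0]) stool();
translate([-708, 274, 0]) stool();
translate([230, 293, 763]) spool();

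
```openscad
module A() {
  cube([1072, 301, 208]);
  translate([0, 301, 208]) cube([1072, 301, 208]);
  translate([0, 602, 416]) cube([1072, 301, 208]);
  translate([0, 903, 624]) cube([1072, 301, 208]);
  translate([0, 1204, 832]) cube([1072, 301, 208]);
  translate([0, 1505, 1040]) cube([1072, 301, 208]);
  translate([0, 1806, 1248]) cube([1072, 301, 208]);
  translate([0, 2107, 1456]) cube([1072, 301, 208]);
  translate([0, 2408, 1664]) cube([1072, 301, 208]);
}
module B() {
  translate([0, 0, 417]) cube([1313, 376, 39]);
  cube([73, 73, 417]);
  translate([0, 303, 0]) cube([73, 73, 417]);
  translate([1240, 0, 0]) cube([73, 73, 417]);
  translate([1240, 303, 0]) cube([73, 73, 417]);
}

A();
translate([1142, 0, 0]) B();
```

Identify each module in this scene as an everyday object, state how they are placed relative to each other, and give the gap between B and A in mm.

A is a staircase. B is a bench. The bench is on the floor beside the staircase on its +x side. The gap between the bench and the staircase is 70 mm.

The bench's nearest face is 70 mm from the staircase's +x face.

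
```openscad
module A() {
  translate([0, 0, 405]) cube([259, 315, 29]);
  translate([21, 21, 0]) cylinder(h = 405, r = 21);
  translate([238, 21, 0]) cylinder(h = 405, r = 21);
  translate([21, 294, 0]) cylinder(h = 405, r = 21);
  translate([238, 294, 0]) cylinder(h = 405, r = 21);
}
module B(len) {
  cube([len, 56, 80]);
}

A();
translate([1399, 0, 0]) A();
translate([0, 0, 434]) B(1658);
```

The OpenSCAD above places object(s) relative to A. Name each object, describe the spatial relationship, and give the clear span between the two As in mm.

A is a stool. B is a beam. A beam spans the tops of two stools. The clear span between the two stools is 1140 mm.

Second stool starts at x = 1399; first ends at x = 259; clear span = 1399 − 259 = 1140 mm.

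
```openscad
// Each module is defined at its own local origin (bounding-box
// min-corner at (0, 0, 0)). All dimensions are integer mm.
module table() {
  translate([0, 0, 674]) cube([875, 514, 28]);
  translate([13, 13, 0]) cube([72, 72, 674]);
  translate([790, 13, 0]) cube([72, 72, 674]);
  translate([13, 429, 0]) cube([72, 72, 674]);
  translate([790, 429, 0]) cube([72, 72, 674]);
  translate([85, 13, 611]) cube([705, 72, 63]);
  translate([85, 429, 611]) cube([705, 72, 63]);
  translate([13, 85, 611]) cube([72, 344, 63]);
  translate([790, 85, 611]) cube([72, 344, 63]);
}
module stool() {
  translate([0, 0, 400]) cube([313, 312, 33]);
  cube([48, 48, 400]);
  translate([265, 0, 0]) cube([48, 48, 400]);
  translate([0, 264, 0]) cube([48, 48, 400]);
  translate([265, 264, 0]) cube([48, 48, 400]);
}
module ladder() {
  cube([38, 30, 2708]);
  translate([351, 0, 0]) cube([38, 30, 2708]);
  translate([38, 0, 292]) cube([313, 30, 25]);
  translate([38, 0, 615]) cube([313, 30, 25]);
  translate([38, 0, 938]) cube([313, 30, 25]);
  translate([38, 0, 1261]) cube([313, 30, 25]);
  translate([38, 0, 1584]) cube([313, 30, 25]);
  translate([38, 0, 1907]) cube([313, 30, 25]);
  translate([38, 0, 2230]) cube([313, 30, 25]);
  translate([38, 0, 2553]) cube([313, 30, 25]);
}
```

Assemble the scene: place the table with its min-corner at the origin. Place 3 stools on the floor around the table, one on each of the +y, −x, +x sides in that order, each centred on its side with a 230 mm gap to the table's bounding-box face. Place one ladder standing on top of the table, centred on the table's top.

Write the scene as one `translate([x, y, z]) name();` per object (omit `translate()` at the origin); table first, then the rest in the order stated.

table();
translate([281, 744, 0]) stool();
translate([-543, 101, 0]) stool();
translate([1105, 101, 0]) stool();
translate([243, 242, 702]) ladder();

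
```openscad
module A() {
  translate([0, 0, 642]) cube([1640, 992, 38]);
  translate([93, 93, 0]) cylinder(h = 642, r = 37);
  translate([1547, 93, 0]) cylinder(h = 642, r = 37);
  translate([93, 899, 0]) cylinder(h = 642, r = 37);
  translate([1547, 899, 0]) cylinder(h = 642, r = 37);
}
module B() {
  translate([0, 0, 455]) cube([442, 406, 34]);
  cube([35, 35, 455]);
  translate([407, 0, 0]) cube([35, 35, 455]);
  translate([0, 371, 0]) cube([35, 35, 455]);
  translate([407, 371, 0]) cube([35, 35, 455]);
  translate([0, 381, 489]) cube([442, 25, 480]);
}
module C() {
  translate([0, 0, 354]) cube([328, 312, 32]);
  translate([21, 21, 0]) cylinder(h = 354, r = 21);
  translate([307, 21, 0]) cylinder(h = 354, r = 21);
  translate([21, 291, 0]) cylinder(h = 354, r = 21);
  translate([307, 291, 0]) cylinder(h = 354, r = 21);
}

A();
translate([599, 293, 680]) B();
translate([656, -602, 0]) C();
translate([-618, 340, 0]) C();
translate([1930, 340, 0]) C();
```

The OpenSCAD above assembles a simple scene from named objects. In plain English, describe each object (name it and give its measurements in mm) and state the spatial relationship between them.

A is a rectangular dining table. The top is 1640×992×38 mm with its upper surface at z = 680 mm. It stands on four round legs of 74 mm diameter, each leg's bounding box inset 56 mm from the nearest pair of top edges, running from the floor to the underside of the top.

B is a chair. The seat is a 442×406×34 mm slab with its top at z = 489 mm, on four 35×35 mm corner legs (flush with the seat edges, standing on z = 0). A flat backrest 25 mm thick, 480 mm tall, spans the full seat width and rises from the seat top along its +y edge, rear face flush with the rear of the seat.

C is a simple wooden stool: a rectangular seat 328 mm (x) by 312 mm (y), 32 mm thick, top face at z = 386 mm, on four round legs, each 42 mm in diameter. The legs rest on z = 0, each leg's axis is inset half a diameter from the nearest pair of seat edges (so the leg's bounding box is flush with the corner).

The chair is on top of the table, centred. Three stools sit around the table at the −y, −x, +x sides.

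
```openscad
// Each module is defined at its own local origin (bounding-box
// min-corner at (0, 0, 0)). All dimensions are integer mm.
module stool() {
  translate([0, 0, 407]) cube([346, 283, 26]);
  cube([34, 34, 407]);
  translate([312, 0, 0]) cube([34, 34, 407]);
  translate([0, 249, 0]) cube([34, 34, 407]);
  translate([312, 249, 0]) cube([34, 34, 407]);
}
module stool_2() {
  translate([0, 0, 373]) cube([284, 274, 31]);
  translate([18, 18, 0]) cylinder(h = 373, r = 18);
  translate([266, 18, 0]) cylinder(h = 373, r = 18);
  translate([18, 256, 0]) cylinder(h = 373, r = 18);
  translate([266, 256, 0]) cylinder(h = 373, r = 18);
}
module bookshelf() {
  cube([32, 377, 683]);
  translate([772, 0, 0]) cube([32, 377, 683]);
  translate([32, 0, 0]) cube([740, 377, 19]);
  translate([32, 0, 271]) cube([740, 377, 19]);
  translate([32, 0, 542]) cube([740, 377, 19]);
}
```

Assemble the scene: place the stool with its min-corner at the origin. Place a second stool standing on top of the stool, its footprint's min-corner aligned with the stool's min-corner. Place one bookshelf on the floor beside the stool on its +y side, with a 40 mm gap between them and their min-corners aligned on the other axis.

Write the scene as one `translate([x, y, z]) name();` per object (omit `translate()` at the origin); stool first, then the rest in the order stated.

stool();
translate([0, 0, 433]) stool_2();
translate([0, 323, 0]) bookshelf();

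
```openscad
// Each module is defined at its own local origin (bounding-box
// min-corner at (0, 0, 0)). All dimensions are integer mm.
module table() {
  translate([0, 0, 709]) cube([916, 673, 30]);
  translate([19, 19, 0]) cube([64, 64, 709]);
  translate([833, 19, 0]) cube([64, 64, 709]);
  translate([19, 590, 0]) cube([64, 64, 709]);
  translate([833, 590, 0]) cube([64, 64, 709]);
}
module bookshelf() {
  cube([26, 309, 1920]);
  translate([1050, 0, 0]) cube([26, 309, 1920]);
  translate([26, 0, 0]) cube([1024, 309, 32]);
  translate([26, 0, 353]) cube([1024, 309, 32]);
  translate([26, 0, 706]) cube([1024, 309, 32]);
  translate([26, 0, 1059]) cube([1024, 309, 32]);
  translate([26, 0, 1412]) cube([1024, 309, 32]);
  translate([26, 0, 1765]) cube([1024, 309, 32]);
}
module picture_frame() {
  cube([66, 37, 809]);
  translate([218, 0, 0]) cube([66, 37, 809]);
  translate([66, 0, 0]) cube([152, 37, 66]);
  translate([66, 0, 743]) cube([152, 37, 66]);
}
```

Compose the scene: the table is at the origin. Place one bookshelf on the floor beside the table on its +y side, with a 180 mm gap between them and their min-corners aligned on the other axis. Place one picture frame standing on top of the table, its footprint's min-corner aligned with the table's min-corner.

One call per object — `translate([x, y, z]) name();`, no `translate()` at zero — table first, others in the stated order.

table();
translate([0, 853, 0]) bookshelf();
translate([0, 0, 739]) picture_frame();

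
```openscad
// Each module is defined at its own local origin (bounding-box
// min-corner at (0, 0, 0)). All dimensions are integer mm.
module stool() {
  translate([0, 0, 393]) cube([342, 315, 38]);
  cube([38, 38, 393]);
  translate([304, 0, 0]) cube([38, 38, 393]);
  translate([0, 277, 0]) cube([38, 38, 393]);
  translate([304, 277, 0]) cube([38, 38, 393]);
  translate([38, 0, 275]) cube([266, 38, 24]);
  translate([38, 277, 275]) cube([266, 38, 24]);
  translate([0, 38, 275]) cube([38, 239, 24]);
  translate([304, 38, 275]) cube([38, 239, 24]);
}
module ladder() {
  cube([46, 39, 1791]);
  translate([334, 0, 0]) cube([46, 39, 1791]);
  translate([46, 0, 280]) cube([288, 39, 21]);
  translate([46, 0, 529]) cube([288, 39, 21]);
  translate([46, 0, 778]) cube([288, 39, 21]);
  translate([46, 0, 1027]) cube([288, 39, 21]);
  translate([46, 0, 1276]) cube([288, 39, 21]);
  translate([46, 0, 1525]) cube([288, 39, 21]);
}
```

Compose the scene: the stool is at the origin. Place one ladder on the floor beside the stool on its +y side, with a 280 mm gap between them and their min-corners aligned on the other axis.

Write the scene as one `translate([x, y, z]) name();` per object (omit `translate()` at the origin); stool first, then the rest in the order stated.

stool();
translate([0, 595, 0]) ladder();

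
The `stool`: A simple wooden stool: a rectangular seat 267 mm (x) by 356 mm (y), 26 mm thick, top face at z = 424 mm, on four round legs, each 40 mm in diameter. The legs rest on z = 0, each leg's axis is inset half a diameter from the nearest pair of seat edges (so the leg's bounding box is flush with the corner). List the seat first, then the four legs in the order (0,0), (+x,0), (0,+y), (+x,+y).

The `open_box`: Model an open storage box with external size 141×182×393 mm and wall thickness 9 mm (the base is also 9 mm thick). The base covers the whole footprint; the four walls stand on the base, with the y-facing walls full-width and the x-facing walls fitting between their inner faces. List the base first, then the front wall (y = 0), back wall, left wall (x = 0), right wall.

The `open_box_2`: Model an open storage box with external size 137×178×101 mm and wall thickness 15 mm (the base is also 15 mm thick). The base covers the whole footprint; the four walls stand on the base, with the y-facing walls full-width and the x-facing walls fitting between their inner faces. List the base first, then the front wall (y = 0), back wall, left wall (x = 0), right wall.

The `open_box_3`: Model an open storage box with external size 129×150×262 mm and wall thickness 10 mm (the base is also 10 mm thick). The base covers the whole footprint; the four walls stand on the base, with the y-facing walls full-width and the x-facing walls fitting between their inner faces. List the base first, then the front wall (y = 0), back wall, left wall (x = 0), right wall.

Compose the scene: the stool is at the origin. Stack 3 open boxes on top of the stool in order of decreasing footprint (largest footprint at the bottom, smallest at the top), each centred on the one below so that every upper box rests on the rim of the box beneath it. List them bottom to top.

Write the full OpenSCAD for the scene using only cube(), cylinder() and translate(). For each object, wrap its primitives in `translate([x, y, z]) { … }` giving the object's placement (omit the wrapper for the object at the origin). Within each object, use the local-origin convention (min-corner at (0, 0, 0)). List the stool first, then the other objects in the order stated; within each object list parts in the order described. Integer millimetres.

translate([0, 0, 398]) cube([267, 356, 26]);
translate([20, 20, 0]) cylinder(h = 398, r = 20);
translate([247, 20, 0]) cylinder(h = 398, r = 20);
translate([20, 336, 0]) cylinder(h = 398, r = 20);
translate([247, 336, 0]) cylinder(h = 398, r = 20);
translate([63, 87, 424]) {
  cube([141, 182, 9]);
  translate([0, 0, 9]) cube([141, 9, 384]);
  translate([0, 173, 9]) cube([141, 9, 384]);
  translate([0, 9, 9]) cube([9, 164, 384]);
  translate([132, 9, 9]) cube([9, 164, 384]);
}
translate([65, 89, 817]) {
  cube([137, 178, 15]);
  translate([0, 0, 15]) cube([137, 15, 86]);
  translate([0, 163, 15]) cube([137, 15, 86]);
  translate([0, 15, 15]) cube([15, 148, 86]);
  translate([122, 15, 15]) cube([15, 148, 86]);
}
translate([69, 103, 918]) {
  cube([129, 150, 10]);
  translate([0, 0, 10]) cube([129, 10, 252]);
  translate([0, 140, 10]) cube([129, 10, 252]);
  translate([0, 10, 10]) cube([10, 130, 252]);
  translate([119, 10, 10]) cube([10, 130, 252]);
}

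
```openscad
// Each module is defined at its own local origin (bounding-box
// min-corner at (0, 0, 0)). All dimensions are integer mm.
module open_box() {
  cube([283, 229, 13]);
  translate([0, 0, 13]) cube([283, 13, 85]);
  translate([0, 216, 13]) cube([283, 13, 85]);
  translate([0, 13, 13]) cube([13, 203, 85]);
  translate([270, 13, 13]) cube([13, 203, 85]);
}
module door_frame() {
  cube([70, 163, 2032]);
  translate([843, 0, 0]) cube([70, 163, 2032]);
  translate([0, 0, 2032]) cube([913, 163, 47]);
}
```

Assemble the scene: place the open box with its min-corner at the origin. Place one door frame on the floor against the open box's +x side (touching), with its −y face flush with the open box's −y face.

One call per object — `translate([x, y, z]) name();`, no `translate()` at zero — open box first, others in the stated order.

open_box();
translate([283, 0, 0]) door_frame();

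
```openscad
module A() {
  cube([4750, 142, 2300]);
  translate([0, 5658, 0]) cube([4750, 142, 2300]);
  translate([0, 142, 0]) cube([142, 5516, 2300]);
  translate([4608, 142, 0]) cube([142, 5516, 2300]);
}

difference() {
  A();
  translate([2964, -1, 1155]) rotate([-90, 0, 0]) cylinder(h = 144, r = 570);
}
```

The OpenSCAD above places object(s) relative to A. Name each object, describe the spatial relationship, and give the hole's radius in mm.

The subtracted cylinder has r = 570 mm.

A is a house frame. The house frame has a circular hole through its front wall. The hole's radius is 570 mm.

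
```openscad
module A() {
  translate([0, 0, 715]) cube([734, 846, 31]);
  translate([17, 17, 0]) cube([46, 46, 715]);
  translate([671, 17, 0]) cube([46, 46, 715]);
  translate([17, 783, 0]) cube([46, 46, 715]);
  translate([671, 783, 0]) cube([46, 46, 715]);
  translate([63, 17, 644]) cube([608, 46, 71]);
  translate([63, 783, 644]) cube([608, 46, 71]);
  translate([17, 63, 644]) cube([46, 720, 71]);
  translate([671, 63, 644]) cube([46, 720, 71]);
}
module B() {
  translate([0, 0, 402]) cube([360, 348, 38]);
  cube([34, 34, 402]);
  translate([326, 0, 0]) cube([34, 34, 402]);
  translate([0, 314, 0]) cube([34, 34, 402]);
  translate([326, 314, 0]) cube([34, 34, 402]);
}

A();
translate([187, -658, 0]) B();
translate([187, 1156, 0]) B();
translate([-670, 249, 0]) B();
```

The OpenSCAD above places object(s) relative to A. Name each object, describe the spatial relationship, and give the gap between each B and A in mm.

A is a table. B is a stool. Three stools sit around the table at the −y, +y, −x sides. The gap between each stool and the table is 310 mm.

Each stool's nearest face is 310 mm from the table's bounding box.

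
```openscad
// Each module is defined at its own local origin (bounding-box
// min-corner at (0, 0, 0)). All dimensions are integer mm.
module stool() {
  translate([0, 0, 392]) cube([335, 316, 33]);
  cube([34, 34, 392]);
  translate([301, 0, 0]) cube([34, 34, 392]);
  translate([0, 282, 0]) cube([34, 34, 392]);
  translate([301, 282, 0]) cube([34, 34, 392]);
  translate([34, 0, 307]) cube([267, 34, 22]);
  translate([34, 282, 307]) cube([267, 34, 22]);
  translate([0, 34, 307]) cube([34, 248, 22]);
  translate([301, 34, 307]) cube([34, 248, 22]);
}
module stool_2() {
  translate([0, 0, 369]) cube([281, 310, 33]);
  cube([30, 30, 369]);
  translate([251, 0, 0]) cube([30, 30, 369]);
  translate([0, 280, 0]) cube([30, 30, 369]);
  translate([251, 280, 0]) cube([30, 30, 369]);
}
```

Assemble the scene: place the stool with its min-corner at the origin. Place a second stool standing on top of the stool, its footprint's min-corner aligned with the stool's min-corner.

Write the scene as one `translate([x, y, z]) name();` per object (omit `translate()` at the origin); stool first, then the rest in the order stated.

stool();
translate([0, 0, 425]) stool_2();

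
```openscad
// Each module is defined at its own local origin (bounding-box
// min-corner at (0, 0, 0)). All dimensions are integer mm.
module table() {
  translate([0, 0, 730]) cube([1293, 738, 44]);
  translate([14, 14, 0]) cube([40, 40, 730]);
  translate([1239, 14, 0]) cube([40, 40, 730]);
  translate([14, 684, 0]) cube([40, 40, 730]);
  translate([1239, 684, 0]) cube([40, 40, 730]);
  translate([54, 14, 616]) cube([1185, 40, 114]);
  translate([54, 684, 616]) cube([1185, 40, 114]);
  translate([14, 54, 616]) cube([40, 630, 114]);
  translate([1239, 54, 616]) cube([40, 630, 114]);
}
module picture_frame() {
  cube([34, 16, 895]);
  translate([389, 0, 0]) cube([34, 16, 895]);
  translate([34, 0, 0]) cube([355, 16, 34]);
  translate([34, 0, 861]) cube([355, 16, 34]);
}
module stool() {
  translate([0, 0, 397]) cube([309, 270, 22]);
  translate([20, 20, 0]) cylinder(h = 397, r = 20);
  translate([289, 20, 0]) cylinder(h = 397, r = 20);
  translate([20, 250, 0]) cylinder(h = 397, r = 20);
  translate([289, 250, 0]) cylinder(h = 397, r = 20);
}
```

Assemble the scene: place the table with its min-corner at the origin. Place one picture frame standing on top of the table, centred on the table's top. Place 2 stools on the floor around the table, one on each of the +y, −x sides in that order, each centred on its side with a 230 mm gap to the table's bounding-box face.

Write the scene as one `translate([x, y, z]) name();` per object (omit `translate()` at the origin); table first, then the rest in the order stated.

table();
translate([435, 361, 774]) picture_frame();
translate([492, 968, 0]) stool();
translate([-539, 234, 0]) stool();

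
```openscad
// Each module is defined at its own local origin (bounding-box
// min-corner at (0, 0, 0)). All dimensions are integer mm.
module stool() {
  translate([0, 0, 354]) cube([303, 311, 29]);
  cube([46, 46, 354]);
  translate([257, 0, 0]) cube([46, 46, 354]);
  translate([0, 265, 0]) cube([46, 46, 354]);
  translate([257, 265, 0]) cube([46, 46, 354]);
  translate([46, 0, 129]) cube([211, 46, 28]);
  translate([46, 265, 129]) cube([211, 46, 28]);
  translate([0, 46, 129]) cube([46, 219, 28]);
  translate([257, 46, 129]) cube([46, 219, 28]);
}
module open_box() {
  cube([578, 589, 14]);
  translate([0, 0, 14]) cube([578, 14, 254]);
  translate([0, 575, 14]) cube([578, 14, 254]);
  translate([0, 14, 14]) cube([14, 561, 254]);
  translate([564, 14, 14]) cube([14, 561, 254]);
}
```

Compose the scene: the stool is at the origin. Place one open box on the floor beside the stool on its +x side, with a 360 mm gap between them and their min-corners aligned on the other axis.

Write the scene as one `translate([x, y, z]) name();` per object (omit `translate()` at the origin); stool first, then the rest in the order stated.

stool();
translate([663, 0, 0]) open_box();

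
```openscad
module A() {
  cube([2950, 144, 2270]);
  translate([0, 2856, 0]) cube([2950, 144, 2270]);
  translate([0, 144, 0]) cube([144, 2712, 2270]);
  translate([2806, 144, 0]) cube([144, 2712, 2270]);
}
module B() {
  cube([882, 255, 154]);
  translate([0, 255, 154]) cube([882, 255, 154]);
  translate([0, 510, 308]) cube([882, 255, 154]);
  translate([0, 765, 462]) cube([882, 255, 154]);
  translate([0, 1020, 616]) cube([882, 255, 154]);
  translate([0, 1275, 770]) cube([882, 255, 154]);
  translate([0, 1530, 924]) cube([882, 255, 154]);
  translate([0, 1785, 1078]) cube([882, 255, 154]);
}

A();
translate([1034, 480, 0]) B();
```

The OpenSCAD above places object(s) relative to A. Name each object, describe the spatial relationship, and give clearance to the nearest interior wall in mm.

A is a house frame. B is a staircase. The staircase sits inside the house frame, centred. The clearance to the nearest interior wall is 336 mm.

Clearances: x = 890, y = 336; minimum 336 mm.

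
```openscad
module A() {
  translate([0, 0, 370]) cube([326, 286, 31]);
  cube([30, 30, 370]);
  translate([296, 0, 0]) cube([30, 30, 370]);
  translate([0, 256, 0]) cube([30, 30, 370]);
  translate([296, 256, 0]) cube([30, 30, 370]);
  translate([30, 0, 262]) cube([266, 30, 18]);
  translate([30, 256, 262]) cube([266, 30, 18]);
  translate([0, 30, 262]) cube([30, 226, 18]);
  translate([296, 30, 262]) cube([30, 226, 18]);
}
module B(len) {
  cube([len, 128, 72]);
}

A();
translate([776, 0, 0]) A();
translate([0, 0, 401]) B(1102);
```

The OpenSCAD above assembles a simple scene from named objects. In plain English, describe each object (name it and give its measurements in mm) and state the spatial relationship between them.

A is a four-legged stool. The seat is 326×286 mm, 31 mm thick, top at z = 401 mm. It stands on four square legs, each 30×30 mm in cross-section, from z = 0 to the seat underside, each flush with a corner of the seat. Four stretchers, 30 mm wide and 18 mm tall, connect adjacent legs with their undersides at z = 262 mm, each running between the inner faces of the legs it joins and aligned with the legs' outer faces on the other axis.

B is a rectangular beam 1102 mm long (x), 128 mm deep (y), 72 mm thick (z).

The beam spans the tops of two stools placed 450 mm apart, resting at z = 401 mm.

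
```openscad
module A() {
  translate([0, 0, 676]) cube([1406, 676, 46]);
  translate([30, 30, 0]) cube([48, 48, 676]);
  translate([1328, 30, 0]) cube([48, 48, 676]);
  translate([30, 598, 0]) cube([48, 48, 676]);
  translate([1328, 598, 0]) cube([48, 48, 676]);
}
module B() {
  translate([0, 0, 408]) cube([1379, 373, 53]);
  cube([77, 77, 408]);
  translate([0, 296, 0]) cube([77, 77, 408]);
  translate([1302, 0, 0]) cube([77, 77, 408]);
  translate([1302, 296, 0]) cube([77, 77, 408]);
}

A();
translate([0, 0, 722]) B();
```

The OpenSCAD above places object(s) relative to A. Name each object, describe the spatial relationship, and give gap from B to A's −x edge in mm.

A is a table. B is a bench. The bench is on top of the table. The gap from the bench to the table's −x edge is 0 mm.

The bench's min-x is at 0; the table's min-x is 0; gap = 0 mm.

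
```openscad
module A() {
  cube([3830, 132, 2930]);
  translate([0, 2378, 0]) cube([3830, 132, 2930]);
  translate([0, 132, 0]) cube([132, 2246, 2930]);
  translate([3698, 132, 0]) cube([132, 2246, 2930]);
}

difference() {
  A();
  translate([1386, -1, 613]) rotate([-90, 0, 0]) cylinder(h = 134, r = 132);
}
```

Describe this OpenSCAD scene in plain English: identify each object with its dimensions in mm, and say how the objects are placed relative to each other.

A is the wall frame of a small rectangular building: four walls, each 2930 mm tall and 132 mm thick, enclosing a footprint 3830 mm (x) by 2510 mm (y) outside-to-outside, with no floor or roof. The front and back walls (the −y and +y sides) span the full width; the two side walls fit between them.

The house frame has a circular hole of radius 132 mm through its front wall, centred at (x = 1386, z = 613).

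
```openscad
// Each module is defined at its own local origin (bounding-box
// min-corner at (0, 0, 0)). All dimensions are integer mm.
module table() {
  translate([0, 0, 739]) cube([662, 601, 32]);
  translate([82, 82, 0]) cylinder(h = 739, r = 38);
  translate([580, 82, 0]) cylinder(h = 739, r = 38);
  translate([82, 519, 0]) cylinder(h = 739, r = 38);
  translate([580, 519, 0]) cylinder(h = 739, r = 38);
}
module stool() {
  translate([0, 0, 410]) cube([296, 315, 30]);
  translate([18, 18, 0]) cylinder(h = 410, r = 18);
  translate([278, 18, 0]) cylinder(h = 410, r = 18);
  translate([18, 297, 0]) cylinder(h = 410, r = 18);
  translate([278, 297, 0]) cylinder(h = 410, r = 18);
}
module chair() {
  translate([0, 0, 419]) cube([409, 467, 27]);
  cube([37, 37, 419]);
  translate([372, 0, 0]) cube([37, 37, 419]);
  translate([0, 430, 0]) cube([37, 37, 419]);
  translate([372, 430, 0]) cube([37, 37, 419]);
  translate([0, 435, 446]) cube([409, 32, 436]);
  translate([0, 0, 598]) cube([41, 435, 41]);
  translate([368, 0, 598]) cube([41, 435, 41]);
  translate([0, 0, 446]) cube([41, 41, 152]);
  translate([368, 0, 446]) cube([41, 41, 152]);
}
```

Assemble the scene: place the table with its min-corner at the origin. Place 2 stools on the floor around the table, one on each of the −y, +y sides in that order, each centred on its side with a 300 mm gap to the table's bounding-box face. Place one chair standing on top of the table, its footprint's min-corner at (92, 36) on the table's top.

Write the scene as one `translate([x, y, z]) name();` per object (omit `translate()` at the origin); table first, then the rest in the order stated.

table();
translate([183, -615, 0]) stool();
translate([183, 901, 0]) stool();
translate([92, 36, 771]) chair();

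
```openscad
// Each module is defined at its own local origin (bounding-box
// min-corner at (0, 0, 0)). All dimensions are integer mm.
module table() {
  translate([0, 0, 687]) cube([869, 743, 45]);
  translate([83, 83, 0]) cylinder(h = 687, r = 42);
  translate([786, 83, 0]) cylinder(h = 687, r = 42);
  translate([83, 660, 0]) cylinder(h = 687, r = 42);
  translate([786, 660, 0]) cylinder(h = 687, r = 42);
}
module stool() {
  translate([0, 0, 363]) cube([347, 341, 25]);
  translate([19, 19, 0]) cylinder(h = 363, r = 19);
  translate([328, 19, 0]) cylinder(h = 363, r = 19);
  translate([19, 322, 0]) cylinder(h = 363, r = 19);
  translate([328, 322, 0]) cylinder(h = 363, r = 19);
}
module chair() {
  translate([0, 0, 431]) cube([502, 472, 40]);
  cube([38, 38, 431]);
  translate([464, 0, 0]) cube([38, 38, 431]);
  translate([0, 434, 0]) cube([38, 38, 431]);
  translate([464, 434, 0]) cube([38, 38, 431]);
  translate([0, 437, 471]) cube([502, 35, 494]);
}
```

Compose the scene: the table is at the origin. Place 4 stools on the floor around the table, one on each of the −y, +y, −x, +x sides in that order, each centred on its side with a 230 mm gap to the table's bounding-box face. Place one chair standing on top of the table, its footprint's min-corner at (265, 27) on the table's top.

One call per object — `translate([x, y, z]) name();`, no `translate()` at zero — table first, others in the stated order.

table();
translate([261, -571, 0]) stool();
translate([261, 973, 0]) stool();
translate([-577, 201, 0]) stool();
translate([1099, 201, 0]) stool();
translate([265, 27, 732]) chair();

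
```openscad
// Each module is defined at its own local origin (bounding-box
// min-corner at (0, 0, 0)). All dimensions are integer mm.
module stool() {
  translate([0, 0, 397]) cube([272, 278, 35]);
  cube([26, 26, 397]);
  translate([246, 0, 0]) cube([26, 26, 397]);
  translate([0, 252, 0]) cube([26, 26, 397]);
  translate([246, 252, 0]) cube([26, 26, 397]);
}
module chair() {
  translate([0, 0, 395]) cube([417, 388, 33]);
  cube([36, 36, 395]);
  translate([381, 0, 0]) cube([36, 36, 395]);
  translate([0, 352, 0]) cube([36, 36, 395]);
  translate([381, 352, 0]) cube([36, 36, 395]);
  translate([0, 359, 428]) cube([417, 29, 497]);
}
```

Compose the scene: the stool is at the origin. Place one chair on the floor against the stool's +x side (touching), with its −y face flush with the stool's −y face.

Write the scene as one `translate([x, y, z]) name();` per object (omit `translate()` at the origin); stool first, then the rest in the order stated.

stool();
translate([272, 0, 0]) chair();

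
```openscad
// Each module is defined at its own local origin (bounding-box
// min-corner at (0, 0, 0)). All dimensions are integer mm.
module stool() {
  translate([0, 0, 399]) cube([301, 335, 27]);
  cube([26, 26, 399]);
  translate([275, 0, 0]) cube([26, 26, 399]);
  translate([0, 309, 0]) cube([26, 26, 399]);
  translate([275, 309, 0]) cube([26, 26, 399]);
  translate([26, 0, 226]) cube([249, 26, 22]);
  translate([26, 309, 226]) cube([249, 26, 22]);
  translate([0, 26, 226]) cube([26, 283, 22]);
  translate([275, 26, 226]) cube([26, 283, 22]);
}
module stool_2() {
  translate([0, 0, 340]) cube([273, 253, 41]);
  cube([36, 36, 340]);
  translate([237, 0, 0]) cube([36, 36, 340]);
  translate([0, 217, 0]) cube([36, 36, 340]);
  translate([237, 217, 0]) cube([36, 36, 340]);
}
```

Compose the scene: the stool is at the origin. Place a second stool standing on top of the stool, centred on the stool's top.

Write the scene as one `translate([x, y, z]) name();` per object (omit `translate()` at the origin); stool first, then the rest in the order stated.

stool();
translate([14, 41, 426]) stool_2();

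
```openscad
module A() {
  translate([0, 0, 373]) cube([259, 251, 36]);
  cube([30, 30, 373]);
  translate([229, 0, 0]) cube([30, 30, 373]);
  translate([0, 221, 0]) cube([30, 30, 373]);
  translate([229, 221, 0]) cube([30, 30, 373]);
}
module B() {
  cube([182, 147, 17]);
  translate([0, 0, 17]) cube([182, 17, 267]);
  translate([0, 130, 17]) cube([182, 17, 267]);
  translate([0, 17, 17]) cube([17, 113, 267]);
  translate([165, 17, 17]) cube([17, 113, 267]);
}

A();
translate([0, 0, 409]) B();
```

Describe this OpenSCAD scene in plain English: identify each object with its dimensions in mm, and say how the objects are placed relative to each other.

A is a simple wooden stool: a rectangular seat 259 mm (x) by 251 mm (y), 36 mm thick, top face at z = 409 mm, on four square legs, each 30×30 mm in cross-section. The legs rest on z = 0, each flush with a corner of the seat.

B is an open storage box with external size 182×147×284 mm and wall thickness 17 mm (the base is also 17 mm thick). The base covers the whole footprint; the four walls stand on the base, with the y-facing walls full-width and the x-facing walls fitting between their inner faces.

The open box is on top of the stool.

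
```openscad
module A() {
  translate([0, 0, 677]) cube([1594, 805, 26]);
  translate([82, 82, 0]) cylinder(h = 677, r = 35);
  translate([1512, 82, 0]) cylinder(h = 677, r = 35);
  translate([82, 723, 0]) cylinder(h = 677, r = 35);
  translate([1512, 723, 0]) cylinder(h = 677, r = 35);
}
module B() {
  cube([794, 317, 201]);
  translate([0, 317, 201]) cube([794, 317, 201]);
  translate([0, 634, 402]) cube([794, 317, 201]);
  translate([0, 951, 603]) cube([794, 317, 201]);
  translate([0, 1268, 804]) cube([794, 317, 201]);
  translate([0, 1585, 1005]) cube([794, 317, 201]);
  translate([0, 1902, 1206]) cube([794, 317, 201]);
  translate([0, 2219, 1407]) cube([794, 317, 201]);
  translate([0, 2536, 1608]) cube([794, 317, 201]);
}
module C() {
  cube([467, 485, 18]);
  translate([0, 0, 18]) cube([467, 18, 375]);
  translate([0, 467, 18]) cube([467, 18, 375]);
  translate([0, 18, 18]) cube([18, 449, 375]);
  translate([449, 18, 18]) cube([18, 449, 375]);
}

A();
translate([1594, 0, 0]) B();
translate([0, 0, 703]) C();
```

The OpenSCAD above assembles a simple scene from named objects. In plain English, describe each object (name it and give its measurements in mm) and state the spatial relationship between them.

A is a table with a 1594×805 mm rectangular top, 26 mm thick, top surface at z = 703 mm, supported by four round legs of 70 mm diameter, each leg's bounding box inset 47 mm from the nearest pair of top edges, running from the floor.

B is a run of 9 identical solid stair steps. Each tread is 794×317 mm and each step block is 201 mm high. Step 1 rests on the floor; step k is offset from step 1 by (k−1)×317 mm in y and (k−1)×201 mm in z.

C is an open-topped rectangular box: outside dimensions 467×485×393 mm, with a uniform wall and base thickness of 18 mm. The base is a full 467×485 slab on the floor; four walls sit on top of the base. The front and back walls (the −y and +y sides) span the full width; the two side walls fit between them.

The staircase is against the table's +x side, with their −y faces flush. The open box is on top of the table.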